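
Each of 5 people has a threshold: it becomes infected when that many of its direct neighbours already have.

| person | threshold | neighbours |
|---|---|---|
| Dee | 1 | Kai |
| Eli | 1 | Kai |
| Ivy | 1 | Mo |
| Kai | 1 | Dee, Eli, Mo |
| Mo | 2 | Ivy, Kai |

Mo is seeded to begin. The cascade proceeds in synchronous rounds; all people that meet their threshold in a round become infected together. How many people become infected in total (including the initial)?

Round 1 — Mo becomes infected (initial).
Round 2 — checking thresholds:
  Ivy: 1 of 1 neighbours ≥ 1, becomes infected.
  Kai: 1 of 3 neighbours ≥ 1, becomes infected.
Round 3 — checking thresholds:
  Dee: 1 of 1 neighbours ≥ 1, becomes infected.
  Eli: 1 of 1 neighbours ≥ 1, becomes infected.
Round 4 — no new infections; cascade stops.

5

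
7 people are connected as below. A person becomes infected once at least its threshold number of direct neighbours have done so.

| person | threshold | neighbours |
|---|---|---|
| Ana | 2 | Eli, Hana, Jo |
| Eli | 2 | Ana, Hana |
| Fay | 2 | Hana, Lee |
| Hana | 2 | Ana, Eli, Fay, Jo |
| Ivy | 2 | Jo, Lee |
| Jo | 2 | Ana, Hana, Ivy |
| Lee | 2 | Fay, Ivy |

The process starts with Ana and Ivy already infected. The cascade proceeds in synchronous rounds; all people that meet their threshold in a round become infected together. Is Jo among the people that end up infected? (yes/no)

Round 1 — Ana, Ivy become infected (initial).
Round 2 — checking thresholds:
  Eli: 1 of 2 neighbours < 2, holds.
  Hana: 1 of 4 neighbours < 2, holds.
  Jo: 2 of 3 neighbours ≥ 2, becomes infected.
  Lee: 1 of 2 neighbours < 2, holds.
Round 3 — checking thresholds:
  Eli: 1 of 2 neighbours < 2, holds.
  Hana: 2 of 4 neighbours ≥ 2, becomes infected.
  Lee: 1 of 2 neighbours < 2, holds.
Round 4 — checking thresholds:
  Eli: 2 of 2 neighbours ≥ 2, becomes infected.
  Fay: 1 of 2 neighbours < 2, holds.
  Lee: 1 of 2 neighbours < 2, holds.
Round 5 — no new infections; cascade stops.

yes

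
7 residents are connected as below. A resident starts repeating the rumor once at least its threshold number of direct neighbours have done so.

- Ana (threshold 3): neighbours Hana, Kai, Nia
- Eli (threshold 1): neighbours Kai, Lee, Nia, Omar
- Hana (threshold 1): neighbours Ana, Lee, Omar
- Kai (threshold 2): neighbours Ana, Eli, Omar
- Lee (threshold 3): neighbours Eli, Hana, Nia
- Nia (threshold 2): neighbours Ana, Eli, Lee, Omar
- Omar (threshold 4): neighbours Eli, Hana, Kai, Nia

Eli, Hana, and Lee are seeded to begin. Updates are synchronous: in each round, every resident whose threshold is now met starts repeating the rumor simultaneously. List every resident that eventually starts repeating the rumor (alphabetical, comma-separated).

Round 1 — Eli, Hana, Lee start repeating the rumor (initial).
Round 2 — checking thresholds:
  Ana: 1 of 3 neighbours < 3, holds.
  Kai: 1 of 3 neighbours < 2, holds.
  Nia: 2 of 4 neighbours ≥ 2, starts repeating the rumor.
  Omar: 2 of 4 neighbours < 4, holds.
Round 3 — no new spreads; cascade stops.

Eli, Hana, Lee, Nia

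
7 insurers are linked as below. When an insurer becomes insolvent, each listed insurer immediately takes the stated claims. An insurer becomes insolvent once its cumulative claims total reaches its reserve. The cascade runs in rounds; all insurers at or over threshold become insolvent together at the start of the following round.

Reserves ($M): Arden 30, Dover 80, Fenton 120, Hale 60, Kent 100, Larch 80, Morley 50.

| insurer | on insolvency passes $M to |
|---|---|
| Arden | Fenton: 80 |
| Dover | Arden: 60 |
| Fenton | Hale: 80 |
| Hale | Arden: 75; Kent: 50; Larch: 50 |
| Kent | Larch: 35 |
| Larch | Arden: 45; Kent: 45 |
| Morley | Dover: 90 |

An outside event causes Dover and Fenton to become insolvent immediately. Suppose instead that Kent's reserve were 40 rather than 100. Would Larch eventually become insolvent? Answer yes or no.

yes

With Kent's reserve at 40:
Round 1 — Dover, Fenton become insolvent (initial).
  Arden: +60 → 60 ≥ 30
  Hale: +80 → 80 ≥ 60
Round 2 — Arden, Hale become insolvent.
  Kent: +50 → 50 ≥ 40
  Larch: +50 → 50 < 80
Round 3 — Kent becomes insolvent.
  Larch: +35 → 85 ≥ 80
Round 4 — Larch becomes insolvent.
No further insolvencies.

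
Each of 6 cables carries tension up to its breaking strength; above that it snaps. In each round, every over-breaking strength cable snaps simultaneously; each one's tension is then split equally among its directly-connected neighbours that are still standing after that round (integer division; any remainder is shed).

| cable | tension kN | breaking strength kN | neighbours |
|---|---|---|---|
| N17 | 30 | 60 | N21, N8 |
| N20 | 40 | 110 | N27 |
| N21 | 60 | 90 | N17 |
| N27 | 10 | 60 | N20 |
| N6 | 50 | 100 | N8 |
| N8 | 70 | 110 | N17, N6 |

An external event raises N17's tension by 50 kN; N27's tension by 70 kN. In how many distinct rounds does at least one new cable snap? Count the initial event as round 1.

Round 1 — N17 at 80 > 60; N27 at 80 > 60. N17, N27 snap.
  N17 sheds 80 kN to N21, N8: 40 each.
    N21: 60+40 = 100 > 90
    N8: 70+40 = 110 ≤ 110
  N27 sheds 80 kN to N20: 80 each.
    N20: 40+80 = 120 > 110
Round 2 — N20, N21 snap.
  N20 sheds 120 kN: no online neighbours, lost.
  N21 sheds 100 kN: no online neighbours, lost.
No further breaks.

2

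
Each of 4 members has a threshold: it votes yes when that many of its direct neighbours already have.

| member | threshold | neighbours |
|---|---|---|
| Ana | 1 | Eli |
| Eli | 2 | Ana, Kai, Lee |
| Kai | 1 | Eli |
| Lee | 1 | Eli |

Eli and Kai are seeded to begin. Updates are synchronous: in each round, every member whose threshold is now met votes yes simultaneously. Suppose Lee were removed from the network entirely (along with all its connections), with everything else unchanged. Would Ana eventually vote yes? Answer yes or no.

With Lee removed:
Round 1 — Eli, Kai vote yes (initial).
Round 2 — checking thresholds:
  Ana: 1 of 1 neighbours ≥ 1, votes yes.
Round 3 — no new yes votes; cascade stops.

yes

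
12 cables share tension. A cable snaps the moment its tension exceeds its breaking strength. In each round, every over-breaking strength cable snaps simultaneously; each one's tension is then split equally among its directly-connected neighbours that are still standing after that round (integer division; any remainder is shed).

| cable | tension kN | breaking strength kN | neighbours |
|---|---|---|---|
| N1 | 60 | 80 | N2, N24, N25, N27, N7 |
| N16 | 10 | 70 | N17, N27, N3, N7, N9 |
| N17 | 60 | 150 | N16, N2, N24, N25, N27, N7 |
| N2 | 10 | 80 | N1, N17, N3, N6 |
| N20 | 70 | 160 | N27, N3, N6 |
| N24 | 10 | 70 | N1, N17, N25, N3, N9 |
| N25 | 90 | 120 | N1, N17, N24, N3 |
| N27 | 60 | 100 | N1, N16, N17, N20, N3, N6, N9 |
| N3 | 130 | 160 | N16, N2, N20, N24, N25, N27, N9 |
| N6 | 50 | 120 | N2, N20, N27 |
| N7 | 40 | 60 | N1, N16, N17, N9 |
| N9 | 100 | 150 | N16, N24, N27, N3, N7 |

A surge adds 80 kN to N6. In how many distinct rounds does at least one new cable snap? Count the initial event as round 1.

2

Round 1 — N6 at 130 > 120. N6 snaps.
  N6 sheds 130 kN to N2, N20, N27: 43 each (1 lost).
    N2: 10+43 = 53 ≤ 80
    N20: 70+43 = 113 ≤ 160
    N27: 60+43 = 103 > 100
Round 2 — N27 snaps.
  N27 sheds 103 kN to N1, N16, N17, N20, N3, N9: 17 each (1 lost).
    N1: 60+17 = 77 ≤ 80
    N16: 10+17 = 27 ≤ 70
    N17: 60+17 = 77 ≤ 150
    N20: 113+17 = 130 ≤ 160
    N3: 130+17 = 147 ≤ 160
    N9: 100+17 = 117 ≤ 150
No further breaks.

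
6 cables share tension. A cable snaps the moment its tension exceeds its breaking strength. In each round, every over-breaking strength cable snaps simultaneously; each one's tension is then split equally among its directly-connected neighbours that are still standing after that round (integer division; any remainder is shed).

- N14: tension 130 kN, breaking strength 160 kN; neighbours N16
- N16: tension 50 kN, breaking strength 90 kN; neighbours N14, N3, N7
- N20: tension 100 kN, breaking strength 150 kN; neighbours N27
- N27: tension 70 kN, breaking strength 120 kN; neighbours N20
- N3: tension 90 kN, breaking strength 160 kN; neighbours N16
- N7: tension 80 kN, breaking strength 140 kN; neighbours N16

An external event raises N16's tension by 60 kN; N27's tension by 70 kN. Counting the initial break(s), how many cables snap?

4

Round 1 — N16 at 110 > 90; N27 at 140 > 120. N16, N27 snap.
  N16 sheds 110 kN to N14, N3, N7: 36 each (2 lost).
    N14: 130+36 = 166 > 160
    N3: 90+36 = 126 ≤ 160
    N7: 80+36 = 116 ≤ 140
  N27 sheds 140 kN to N20: 140 each.
    N20: 100+140 = 240 > 150
Round 2 — N14, N20 snap.
  N14 sheds 166 kN: no online neighbours, lost.
  N20 sheds 240 kN: no online neighbours, lost.
No further breaks.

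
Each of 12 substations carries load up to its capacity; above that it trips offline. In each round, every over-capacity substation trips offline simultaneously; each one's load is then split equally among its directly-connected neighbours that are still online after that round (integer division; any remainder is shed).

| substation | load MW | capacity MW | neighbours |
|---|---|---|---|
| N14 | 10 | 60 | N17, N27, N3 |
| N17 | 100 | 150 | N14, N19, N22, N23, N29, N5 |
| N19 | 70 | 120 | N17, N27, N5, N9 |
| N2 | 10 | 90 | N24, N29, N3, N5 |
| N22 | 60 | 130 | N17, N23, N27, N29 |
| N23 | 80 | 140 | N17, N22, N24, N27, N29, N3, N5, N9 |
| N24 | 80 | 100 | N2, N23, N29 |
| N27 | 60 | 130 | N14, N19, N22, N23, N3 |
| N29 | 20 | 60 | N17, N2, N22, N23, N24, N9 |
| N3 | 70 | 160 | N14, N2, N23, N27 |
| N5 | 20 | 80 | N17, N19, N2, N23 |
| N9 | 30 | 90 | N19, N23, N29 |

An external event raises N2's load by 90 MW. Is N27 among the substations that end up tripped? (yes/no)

no

Round 1 — N2 at 100 > 90. N2 trips offline.
  N2 sheds 100 MW to N24, N29, N3, N5: 25 each.
    N24: 80+25 = 105 > 100
    N29: 20+25 = 45 ≤ 60
    N3: 70+25 = 95 ≤ 160
    N5: 20+25 = 45 ≤ 80
Round 2 — N24 trips offline.
  N24 sheds 105 MW to N23, N29: 52 each (1 lost).
    N23: 80+52 = 132 ≤ 140
    N29: 45+52 = 97 > 60
Round 3 — N29 trips offline.
  N29 sheds 97 MW to N17, N22, N23, N9: 24 each (1 lost).
    N17: 100+24 = 124 ≤ 150
    N22: 60+24 = 84 ≤ 130
    N23: 132+24 = 156 > 140
    N9: 30+24 = 54 ≤ 90
Round 4 — N23 trips offline.
  N23 sheds 156 MW to N17, N22, N27, N3, N5, N9: 26 each.
    N17: 124+26 = 150 ≤ 150
    N22: 84+26 = 110 ≤ 130
    N27: 60+26 = 86 ≤ 130
    N3: 95+26 = 121 ≤ 160
    N5: 45+26 = 71 ≤ 80
    N9: 54+26 = 80 ≤ 90
No further trips.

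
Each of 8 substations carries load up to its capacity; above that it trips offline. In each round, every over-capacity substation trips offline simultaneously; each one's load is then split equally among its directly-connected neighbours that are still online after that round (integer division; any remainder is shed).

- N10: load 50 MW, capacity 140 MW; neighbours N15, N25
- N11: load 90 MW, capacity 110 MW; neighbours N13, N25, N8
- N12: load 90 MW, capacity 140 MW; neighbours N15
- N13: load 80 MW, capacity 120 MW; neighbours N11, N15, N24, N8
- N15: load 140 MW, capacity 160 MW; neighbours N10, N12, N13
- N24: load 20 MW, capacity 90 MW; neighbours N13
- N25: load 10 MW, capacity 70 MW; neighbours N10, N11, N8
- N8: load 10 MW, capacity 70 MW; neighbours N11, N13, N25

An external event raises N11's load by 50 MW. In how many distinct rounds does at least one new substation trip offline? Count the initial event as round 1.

Round 1 — N11 at 140 > 110. N11 trips offline.
  N11 sheds 140 MW to N13, N25, N8: 46 each (2 lost).
    N13: 80+46 = 126 > 120
    N25: 10+46 = 56 ≤ 70
    N8: 10+46 = 56 ≤ 70
Round 2 — N13 trips offline.
  N13 sheds 126 MW to N15, N24, N8: 42 each.
    N15: 140+42 = 182 > 160
    N24: 20+42 = 62 ≤ 90
    N8: 56+42 = 98 > 70
Round 3 — N15, N8 trip offline.
  N15 sheds 182 MW to N10, N12: 91 each.
    N10: 50+91 = 141 > 140
    N12: 90+91 = 181 > 140
  N8 sheds 98 MW to N25: 98 each.
    N25: 56+98 = 154 > 70
Round 4 — N10, N12, N25 trip offline.
  N10 sheds 141 MW: no online neighbours, lost.
  N12 sheds 181 MW: no online neighbours, lost.
  N25 sheds 154 MW: no online neighbours, lost.
No further trips.

4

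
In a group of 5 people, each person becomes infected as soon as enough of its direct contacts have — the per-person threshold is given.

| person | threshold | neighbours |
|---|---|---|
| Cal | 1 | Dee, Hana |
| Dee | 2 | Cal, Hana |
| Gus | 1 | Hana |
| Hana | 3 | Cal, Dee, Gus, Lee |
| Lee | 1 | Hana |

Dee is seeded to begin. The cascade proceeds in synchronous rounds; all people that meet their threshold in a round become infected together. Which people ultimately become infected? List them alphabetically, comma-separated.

Round 1 — Dee becomes infected (initial).
Round 2 — checking thresholds:
  Cal: 1 of 2 neighbours ≥ 1, becomes infected.
  Hana: 1 of 4 neighbours < 3, below threshold.
Round 3 — no new infections; cascade stops.

Cal, Dee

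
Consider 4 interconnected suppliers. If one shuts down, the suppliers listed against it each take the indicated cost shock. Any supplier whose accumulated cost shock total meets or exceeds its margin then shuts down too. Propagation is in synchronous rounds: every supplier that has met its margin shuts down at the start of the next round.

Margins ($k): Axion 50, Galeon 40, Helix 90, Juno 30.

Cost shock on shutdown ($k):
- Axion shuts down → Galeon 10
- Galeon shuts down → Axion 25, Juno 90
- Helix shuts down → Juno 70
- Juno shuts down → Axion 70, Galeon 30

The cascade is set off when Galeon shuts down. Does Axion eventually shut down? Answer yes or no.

yes

Round 1 — Galeon shuts down (initial).
  Axion: +25 → 25 < 50
  Juno: +90 → 90 ≥ 30
Round 2 — Juno shuts down.
  Axion: +70 → 95 ≥ 50
Round 3 — Axion shuts down.
No further shutdowns.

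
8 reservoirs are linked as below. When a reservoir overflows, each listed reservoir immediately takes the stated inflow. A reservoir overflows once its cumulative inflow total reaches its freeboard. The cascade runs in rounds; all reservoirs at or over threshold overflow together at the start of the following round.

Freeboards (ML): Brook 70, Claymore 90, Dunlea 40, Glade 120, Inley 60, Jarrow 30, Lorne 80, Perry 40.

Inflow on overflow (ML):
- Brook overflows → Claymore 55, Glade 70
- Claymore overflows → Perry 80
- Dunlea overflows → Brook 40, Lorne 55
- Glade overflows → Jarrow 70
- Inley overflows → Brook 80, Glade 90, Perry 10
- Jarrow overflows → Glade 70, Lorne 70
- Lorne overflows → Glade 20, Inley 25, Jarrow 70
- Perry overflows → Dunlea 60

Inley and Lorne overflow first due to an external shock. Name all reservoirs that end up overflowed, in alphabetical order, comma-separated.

Round 1 — Inley, Lorne overflow (initial).
  Brook: +80 → 80 ≥ 70
  Glade: +90+20 → 110 < 120
  Jarrow: +70 → 70 ≥ 30
  Perry: +10 → 10 < 40
Round 2 — Brook, Jarrow overflow.
  Claymore: +55 → 55 < 90
  Glade: +70+70 → 250 ≥ 120
Round 3 — Glade overflows.
No further overflows.

Brook, Glade, Inley, Jarrow, Lorne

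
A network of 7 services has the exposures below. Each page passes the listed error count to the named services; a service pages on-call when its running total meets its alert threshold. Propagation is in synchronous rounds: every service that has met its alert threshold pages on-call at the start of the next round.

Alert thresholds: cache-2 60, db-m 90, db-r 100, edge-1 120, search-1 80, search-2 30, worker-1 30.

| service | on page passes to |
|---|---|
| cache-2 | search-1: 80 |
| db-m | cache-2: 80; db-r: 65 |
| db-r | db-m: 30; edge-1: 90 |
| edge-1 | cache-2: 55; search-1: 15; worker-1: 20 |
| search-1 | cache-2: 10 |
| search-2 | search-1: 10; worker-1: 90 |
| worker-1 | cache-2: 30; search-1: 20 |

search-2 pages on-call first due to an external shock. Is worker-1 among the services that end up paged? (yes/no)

Round 1 — search-2 pages on-call (initial).
  search-1: +10 → 10 < 80
  worker-1: +90 → 90 ≥ 30
Round 2 — worker-1 pages on-call.
  cache-2: +30 → 30 < 60
  search-1: +20 → 30 < 80
No further pages.

yes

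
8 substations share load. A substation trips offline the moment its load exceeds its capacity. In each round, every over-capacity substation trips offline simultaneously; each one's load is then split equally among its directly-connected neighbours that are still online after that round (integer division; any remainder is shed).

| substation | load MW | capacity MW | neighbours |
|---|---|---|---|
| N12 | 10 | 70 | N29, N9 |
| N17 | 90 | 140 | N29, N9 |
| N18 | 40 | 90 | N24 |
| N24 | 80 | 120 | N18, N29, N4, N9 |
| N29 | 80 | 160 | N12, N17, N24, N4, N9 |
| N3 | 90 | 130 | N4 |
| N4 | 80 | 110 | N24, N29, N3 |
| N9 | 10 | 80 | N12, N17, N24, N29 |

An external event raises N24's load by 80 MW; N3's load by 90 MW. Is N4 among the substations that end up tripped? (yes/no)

yes

Round 1 — N24 at 160 > 120; N3 at 180 > 130. N24, N3 trip offline.
  N24 sheds 160 MW to N18, N29, N4, N9: 40 each.
    N18: 40+40 = 80 ≤ 90
    N29: 80+40 = 120 ≤ 160
    N4: 80+40 = 120 > 110
    N9: 10+40 = 50 ≤ 80
  N3 sheds 180 MW to N4: 180 each.
    N4: 120+180 = 300 > 110
Round 2 — N4 trips offline.
  N4 sheds 300 MW to N29: 300 each.
    N29: 120+300 = 420 > 160
Round 3 — N29 trips offline.
  N29 sheds 420 MW to N12, N17, N9: 140 each.
    N12: 10+140 = 150 > 70
    N17: 90+140 = 230 > 140
    N9: 50+140 = 190 > 80
Round 4 — N12, N17, N9 trip offline.
  N12 sheds 150 MW: no online neighbours, lost.
  N17 sheds 230 MW: no online neighbours, lost.
  N9 sheds 190 MW: no online neighbours, lost.
No further trips.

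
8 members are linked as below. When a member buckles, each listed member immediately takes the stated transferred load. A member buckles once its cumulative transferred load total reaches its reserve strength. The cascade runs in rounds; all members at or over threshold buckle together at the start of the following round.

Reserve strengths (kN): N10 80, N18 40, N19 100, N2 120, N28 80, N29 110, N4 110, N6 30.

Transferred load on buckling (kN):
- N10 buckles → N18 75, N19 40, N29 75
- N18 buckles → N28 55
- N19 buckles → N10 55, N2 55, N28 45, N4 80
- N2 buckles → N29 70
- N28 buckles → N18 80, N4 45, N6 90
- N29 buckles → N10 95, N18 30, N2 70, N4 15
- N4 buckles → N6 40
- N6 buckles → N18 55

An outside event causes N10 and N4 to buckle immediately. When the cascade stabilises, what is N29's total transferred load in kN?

Round 1 — N10, N4 buckle (initial).
  N18: +75 → 75 ≥ 40
  N19: +40 → 40 < 100
  N29: +75 → 75 < 110
  N6: +40 → 40 ≥ 30
Round 2 — N18, N6 buckle.
  N28: +55 → 55 < 80
No further bucklings.

75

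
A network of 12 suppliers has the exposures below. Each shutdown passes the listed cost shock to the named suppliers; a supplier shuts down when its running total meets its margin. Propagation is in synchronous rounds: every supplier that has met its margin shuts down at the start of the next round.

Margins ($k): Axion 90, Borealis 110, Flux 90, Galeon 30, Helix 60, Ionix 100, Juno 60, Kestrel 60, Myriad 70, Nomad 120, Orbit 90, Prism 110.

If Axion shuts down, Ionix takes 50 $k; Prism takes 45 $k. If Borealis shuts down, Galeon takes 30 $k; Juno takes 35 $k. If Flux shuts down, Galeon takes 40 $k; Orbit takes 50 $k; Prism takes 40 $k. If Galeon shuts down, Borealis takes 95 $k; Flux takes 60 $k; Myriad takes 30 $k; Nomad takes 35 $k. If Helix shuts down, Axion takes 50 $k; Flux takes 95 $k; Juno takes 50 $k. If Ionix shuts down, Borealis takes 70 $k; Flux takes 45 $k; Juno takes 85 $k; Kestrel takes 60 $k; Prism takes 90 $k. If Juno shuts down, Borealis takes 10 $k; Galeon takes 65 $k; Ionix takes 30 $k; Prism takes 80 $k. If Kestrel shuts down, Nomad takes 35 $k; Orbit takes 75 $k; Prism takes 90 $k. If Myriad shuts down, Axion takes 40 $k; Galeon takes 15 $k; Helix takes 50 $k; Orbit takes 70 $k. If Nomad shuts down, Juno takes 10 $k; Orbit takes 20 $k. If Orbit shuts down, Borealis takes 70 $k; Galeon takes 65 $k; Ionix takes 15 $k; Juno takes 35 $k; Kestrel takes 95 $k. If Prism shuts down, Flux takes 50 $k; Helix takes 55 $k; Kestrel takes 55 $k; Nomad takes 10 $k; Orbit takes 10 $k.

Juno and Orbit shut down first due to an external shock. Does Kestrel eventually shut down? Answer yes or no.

Round 1 — Juno, Orbit shut down (initial).
  Borealis: +10+70 → 80 < 110
  Galeon: +65+65 → 130 ≥ 30
  Ionix: +30+15 → 45 < 100
  Kestrel: +95 → 95 ≥ 60
  Prism: +80 → 80 < 110
Round 2 — Galeon, Kestrel shut down.
  Borealis: +95 → 175 ≥ 110
  Flux: +60 → 60 < 90
  Myriad: +30 → 30 < 70
  Nomad: +35+35 → 70 < 120
  Prism: +90 → 170 ≥ 110
Round 3 — Borealis, Prism shut down.
  Flux: +50 → 110 ≥ 90
  Helix: +55 → 55 < 60
  Nomad: +10 → 80 < 120
Round 4 — Flux shuts down.
No further shutdowns.

yes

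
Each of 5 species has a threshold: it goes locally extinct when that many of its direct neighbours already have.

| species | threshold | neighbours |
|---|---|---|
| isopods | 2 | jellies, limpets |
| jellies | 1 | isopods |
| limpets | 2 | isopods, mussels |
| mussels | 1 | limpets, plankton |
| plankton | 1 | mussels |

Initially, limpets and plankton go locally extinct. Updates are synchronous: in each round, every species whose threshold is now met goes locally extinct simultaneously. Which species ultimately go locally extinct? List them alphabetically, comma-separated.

limpets, mussels, plankton

Round 1 — limpets, plankton go locally extinct (initial).
Round 2 — checking thresholds:
  isopods: 1 of 2 neighbours < 2, holds.
  mussels: 2 of 2 neighbours ≥ 1, goes locally extinct.
Round 3 — no new extinctions; cascade stops.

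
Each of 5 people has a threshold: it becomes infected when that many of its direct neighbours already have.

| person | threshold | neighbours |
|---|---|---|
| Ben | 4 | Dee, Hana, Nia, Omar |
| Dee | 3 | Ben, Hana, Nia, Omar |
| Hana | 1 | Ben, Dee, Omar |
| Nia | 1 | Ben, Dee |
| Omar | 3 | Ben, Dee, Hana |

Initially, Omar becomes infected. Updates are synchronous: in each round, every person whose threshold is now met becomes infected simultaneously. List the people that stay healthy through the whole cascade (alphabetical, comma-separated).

Round 1 — Omar becomes infected (initial).
Round 2 — checking thresholds:
  Ben: 1 of 4 neighbours < 4, not yet.
  Dee: 1 of 4 neighbours < 3, not yet.
  Hana: 1 of 3 neighbours ≥ 1, becomes infected.
Round 3 — no new infections; cascade stops.

Ben, Dee, Nia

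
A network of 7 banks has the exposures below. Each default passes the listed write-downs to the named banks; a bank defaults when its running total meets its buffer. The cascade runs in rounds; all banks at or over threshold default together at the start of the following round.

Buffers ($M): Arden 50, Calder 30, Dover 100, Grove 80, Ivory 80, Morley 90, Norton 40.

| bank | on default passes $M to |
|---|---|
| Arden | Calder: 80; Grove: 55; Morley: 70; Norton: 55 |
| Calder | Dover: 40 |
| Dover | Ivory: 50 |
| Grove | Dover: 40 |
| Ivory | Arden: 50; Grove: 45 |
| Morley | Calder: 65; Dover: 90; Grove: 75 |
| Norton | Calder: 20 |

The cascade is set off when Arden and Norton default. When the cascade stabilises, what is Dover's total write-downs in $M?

Round 1 — Arden, Norton default (initial).
  Calder: +80+20 → 100 ≥ 30
  Grove: +55 → 55 < 80
  Morley: +70 → 70 < 90
Round 2 — Calder defaults.
  Dover: +40 → 40 < 100
No further defaults.

40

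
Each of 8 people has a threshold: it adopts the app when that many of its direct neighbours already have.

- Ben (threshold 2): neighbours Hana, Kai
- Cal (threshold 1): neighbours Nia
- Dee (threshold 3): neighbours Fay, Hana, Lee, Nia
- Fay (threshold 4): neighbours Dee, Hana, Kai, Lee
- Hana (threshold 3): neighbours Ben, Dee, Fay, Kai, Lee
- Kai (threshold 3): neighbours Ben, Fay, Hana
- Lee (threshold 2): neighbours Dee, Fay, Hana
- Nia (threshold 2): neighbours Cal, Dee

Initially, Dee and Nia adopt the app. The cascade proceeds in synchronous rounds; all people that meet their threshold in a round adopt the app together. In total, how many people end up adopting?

Round 1 — Dee, Nia adopt the app (initial).
Round 2 — checking thresholds:
  Cal: 1 of 1 neighbours ≥ 1, adopts the app.
  Fay: 1 of 4 neighbours < 4, not yet.
  Hana: 1 of 5 neighbours < 3, not yet.
  Lee: 1 of 3 neighbours < 2, not yet.
Round 3 — no new adoptions; cascade stops.

3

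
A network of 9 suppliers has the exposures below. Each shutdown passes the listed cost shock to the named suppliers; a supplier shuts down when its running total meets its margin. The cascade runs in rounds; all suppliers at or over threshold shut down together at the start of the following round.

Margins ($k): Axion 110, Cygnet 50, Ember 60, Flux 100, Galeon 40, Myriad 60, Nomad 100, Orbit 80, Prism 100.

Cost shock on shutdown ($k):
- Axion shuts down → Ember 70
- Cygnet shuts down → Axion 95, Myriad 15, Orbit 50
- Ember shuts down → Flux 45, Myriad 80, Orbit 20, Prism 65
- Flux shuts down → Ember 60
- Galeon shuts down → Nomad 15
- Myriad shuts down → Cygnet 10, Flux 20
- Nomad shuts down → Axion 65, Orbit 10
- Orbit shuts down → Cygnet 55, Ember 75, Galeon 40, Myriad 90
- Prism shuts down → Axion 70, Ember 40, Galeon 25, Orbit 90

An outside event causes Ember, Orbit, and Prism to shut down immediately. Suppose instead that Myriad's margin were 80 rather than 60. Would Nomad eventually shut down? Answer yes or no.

no

With Myriad's margin at 80:
Round 1 — Ember, Orbit, Prism shut down (initial).
  Axion: +70 → 70 < 110
  Cygnet: +55 → 55 ≥ 50
  Flux: +45 → 45 < 100
  Galeon: +40+25 → 65 ≥ 40
  Myriad: +80+90 → 170 ≥ 80
Round 2 — Cygnet, Galeon, Myriad shut down.
  Axion: +95 → 165 ≥ 110
  Flux: +20 → 65 < 100
  Nomad: +15 → 15 < 100
Round 3 — Axion shuts down.
No further shutdowns.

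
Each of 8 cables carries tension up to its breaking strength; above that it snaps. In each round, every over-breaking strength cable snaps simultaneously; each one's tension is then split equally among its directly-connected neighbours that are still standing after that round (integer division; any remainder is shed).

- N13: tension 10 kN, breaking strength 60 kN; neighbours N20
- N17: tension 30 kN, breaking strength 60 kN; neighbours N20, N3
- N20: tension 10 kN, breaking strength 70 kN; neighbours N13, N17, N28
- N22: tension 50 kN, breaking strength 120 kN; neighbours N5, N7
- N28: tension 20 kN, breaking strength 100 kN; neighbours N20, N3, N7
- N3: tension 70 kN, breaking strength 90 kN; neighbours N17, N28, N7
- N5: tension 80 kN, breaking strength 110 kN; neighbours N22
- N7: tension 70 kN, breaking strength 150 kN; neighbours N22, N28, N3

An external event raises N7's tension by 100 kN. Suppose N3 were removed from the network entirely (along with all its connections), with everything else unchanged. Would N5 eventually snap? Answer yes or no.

yes

With N3 removed:
Round 1 — N7 at 170 > 150. N7 snaps.
  N7 sheds 170 kN to N22, N28: 85 each.
    N22: 50+85 = 135 > 120
    N28: 20+85 = 105 > 100
Round 2 — N22, N28 snap.
  N22 sheds 135 kN to N5: 135 each.
    N5: 80+135 = 215 > 110
  N28 sheds 105 kN to N20: 105 each.
    N20: 10+105 = 115 > 70
Round 3 — N20, N5 snap.
  N20 sheds 115 kN to N13, N17: 57 each (1 lost).
    N13: 10+57 = 67 > 60
    N17: 30+57 = 87 > 60
  N5 sheds 215 kN: no online neighbours, lost.
Round 4 — N13, N17 snap.
  N13 sheds 67 kN: no online neighbours, lost.
  N17 sheds 87 kN: no online neighbours, lost.
No further breaks.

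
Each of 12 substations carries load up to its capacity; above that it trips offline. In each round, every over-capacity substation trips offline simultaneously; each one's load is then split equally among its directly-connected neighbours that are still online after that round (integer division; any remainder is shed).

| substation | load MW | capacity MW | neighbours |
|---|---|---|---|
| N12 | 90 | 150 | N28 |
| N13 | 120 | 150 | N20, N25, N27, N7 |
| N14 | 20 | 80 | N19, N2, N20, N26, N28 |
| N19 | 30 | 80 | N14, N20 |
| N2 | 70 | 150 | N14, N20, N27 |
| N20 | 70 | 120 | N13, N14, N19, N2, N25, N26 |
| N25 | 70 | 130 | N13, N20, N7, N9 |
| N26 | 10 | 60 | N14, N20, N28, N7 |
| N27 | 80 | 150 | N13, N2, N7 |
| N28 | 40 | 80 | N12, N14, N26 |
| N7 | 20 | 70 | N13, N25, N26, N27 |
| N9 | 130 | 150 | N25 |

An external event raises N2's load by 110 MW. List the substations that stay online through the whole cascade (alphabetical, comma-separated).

Round 1 — N2 at 180 > 150. N2 trips offline.
  N2 sheds 180 MW to N14, N20, N27: 60 each.
    N14: 20+60 = 80 ≤ 80
    N20: 70+60 = 130 > 120
    N27: 80+60 = 140 ≤ 150
Round 2 — N20 trips offline.
  N20 sheds 130 MW to N13, N14, N19, N25, N26: 26 each.
    N13: 120+26 = 146 ≤ 150
    N14: 80+26 = 106 > 80
    N19: 30+26 = 56 ≤ 80
    N25: 70+26 = 96 ≤ 130
    N26: 10+26 = 36 ≤ 60
Round 3 — N14 trips offline.
  N14 sheds 106 MW to N19, N26, N28: 35 each (1 lost).
    N19: 56+35 = 91 > 80
    N26: 36+35 = 71 > 60
    N28: 40+35 = 75 ≤ 80
Round 4 — N19, N26 trip offline.
  N19 sheds 91 MW: no online neighbours, lost.
  N26 sheds 71 MW to N28, N7: 35 each (1 lost).
    N28: 75+35 = 110 > 80
    N7: 20+35 = 55 ≤ 70
Round 5 — N28 trips offline.
  N28 sheds 110 MW to N12: 110 each.
    N12: 90+110 = 200 > 150
Round 6 — N12 trips offline.
  N12 sheds 200 MW: no online neighbours, lost.
No further trips.

N13, N25, N27, N7, N9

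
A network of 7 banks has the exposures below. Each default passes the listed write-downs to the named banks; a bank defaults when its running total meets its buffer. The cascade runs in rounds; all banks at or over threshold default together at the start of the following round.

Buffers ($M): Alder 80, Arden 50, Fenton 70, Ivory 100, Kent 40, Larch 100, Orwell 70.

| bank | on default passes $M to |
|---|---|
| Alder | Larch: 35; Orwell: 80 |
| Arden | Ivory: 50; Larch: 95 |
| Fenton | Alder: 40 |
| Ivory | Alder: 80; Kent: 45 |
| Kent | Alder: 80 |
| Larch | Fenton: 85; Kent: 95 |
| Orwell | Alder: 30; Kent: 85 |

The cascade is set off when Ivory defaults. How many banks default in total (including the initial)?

Round 1 — Ivory defaults (initial).
  Alder: +80 → 80 ≥ 80
  Kent: +45 → 45 ≥ 40
Round 2 — Alder, Kent default.
  Larch: +35 → 35 < 100
  Orwell: +80 → 80 ≥ 70
Round 3 — Orwell defaults.
No further defaults.

4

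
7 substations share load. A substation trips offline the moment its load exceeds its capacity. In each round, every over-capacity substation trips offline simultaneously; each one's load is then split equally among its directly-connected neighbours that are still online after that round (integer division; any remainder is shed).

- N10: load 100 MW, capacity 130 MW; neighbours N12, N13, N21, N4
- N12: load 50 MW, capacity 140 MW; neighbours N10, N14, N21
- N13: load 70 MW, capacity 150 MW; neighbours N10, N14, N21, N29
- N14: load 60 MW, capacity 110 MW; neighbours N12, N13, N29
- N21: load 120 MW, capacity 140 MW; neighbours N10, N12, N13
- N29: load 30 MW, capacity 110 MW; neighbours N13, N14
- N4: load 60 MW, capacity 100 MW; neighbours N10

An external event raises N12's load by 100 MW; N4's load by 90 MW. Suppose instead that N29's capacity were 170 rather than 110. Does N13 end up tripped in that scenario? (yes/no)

yes

With N29's capacity at 170:
Round 1 — N12 at 150 > 140; N4 at 150 > 100. N12, N4 trip offline.
  N12 sheds 150 MW to N10, N14, N21: 50 each.
    N10: 100+50 = 150 > 130
    N14: 60+50 = 110 ≤ 110
    N21: 120+50 = 170 > 140
  N4 sheds 150 MW to N10: 150 each.
    N10: 150+150 = 300 > 130
Round 2 — N10, N21 trip offline.
  N10 sheds 300 MW to N13: 300 each.
    N13: 70+300 = 370 > 150
  N21 sheds 170 MW to N13: 170 each.
    N13: 370+170 = 540 > 150
Round 3 — N13 trips offline.
  N13 sheds 540 MW to N14, N29: 270 each.
    N14: 110+270 = 380 > 110
    N29: 30+270 = 300 > 170
Round 4 — N14, N29 trip offline.
  N14 sheds 380 MW: no online neighbours, lost.
  N29 sheds 300 MW: no online neighbours, lost.
No further trips.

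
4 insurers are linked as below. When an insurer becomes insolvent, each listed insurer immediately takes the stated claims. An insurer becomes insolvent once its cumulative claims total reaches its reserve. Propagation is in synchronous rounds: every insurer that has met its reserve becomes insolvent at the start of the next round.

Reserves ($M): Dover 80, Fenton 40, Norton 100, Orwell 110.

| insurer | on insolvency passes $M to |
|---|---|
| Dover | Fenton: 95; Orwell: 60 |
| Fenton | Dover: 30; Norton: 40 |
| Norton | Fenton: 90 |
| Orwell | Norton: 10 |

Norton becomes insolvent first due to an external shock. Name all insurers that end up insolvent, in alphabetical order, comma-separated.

Fenton, Norton

Round 1 — Norton becomes insolvent (initial).
  Fenton: +90 → 90 ≥ 40
Round 2 — Fenton becomes insolvent.
  Dover: +30 → 30 < 80
No further insolvencies.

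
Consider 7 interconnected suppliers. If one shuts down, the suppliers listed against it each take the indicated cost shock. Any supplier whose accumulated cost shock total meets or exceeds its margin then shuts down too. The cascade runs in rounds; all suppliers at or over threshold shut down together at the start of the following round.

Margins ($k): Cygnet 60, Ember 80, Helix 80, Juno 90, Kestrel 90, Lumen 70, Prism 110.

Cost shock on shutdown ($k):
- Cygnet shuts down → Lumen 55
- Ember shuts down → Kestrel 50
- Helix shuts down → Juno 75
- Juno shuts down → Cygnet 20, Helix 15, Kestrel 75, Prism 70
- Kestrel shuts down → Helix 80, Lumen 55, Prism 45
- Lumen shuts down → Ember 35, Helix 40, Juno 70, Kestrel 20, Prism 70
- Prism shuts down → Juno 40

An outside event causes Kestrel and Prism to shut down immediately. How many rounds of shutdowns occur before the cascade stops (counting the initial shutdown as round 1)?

Round 1 — Kestrel, Prism shut down (initial).
  Helix: +80 → 80 ≥ 80
  Juno: +40 → 40 < 90
  Lumen: +55 → 55 < 70
Round 2 — Helix shuts down.
  Juno: +75 → 115 ≥ 90
Round 3 — Juno shuts down.
  Cygnet: +20 → 20 < 60
No further shutdowns.

3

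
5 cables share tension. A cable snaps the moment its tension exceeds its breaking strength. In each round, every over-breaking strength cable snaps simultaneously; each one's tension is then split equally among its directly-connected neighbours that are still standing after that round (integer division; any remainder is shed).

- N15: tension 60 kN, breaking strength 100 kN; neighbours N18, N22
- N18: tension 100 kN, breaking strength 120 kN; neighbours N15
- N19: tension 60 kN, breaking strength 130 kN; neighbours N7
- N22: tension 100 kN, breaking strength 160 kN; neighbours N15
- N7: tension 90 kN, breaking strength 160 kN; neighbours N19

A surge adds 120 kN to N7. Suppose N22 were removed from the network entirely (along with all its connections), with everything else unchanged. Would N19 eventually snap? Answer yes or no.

With N22 removed:
Round 1 — N7 at 210 > 160. N7 snaps.
  N7 sheds 210 kN to N19: 210 each.
    N19: 60+210 = 270 > 130
Round 2 — N19 snaps.
  N19 sheds 270 kN: no online neighbours, lost.
No further breaks.

yes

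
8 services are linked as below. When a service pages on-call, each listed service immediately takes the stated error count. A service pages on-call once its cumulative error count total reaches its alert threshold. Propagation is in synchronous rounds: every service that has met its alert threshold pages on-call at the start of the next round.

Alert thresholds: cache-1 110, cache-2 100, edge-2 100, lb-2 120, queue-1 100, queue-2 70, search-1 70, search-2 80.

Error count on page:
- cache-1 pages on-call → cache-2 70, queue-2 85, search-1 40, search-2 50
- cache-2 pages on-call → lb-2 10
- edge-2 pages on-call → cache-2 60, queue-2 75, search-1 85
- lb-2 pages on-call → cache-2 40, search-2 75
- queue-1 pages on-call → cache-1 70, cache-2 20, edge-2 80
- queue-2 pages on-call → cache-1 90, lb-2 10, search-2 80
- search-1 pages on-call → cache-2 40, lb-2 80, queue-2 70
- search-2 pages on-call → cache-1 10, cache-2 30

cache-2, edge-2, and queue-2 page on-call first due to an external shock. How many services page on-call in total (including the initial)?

Round 1 — cache-2, edge-2, queue-2 page on-call (initial).
  cache-1: +90 → 90 < 110
  lb-2: +10+10 → 20 < 120
  search-1: +85 → 85 ≥ 70
  search-2: +80 → 80 ≥ 80
Round 2 — search-1, search-2 page on-call.
  cache-1: +10 → 100 < 110
  lb-2: +80 → 100 < 120
No further pages.

5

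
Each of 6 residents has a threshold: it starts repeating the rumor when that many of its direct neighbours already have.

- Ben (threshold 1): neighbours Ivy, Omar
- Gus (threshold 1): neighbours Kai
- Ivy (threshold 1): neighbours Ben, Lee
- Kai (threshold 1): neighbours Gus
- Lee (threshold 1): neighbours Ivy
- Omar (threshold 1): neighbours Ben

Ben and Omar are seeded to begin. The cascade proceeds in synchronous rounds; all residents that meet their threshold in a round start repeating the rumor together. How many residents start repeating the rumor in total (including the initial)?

4

Round 1 — Ben, Omar start repeating the rumor (initial).
Round 2 — checking thresholds:
  Ivy: 1 of 2 neighbours ≥ 1, starts repeating the rumor.
Round 3 — checking thresholds:
  Lee: 1 of 1 neighbours ≥ 1, starts repeating the rumor.
Round 4 — no new spreads; cascade stops.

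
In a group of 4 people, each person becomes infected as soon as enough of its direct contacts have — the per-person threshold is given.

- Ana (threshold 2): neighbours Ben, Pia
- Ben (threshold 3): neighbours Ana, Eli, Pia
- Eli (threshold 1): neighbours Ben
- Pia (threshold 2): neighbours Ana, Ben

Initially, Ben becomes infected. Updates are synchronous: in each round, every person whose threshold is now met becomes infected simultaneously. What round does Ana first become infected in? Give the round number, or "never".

Round 1 — Ben becomes infected (initial).
Round 2 — checking thresholds:
  Ana: 1 of 2 neighbours < 2, holds.
  Eli: 1 of 1 neighbours ≥ 1, becomes infected.
  Pia: 1 of 2 neighbours < 2, holds.
Round 3 — no new infections; cascade stops.

never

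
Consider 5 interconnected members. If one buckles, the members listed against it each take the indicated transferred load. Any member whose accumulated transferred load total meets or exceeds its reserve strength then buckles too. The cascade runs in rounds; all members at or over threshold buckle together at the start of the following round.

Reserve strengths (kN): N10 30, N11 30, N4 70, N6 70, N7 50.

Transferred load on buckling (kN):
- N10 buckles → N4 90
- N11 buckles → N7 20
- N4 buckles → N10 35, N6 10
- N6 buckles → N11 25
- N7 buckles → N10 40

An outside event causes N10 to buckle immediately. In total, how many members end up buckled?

2

Round 1 — N10 buckles (initial).
  N4: +90 → 90 ≥ 70
Round 2 — N4 buckles.
  N6: +10 → 10 < 70
No further bucklings.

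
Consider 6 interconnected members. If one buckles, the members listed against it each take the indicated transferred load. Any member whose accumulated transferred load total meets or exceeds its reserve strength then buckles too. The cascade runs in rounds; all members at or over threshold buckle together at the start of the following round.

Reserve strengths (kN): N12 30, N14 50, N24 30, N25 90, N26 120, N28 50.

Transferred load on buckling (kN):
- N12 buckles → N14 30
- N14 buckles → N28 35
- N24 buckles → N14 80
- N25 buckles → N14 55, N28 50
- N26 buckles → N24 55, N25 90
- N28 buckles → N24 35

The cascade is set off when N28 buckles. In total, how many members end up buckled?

3

Round 1 — N28 buckles (initial).
  N24: +35 → 35 ≥ 30
Round 2 — N24 buckles.
  N14: +80 → 80 ≥ 50
Round 3 — N14 buckles.
No further bucklings.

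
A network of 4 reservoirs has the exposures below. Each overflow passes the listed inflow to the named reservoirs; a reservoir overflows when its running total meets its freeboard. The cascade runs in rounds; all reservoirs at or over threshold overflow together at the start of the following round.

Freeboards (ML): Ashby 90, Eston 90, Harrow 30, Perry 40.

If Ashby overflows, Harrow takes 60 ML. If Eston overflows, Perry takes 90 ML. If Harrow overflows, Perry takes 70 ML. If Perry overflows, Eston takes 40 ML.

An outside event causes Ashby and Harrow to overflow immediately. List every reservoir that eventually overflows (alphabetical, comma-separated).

Round 1 — Ashby, Harrow overflow (initial).
  Perry: +70 → 70 ≥ 40
Round 2 — Perry overflows.
  Eston: +40 → 40 < 90
No further overflows.

Ashby, Harrow, Perry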